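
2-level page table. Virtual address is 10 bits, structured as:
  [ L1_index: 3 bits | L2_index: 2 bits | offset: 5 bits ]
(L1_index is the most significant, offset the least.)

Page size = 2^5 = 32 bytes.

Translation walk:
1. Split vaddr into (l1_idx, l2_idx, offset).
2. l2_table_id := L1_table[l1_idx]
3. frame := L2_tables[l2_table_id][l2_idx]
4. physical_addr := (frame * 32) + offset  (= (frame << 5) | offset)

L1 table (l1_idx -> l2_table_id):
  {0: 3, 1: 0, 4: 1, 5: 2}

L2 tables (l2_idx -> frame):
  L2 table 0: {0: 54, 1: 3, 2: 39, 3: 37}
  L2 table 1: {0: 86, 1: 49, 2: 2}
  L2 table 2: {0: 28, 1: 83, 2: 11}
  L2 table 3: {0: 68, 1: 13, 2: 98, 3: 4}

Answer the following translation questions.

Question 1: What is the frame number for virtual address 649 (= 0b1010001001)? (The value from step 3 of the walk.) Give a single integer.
vaddr = 649: l1_idx=5, l2_idx=0
L1[5] = 2; L2[2][0] = 28

Answer: 28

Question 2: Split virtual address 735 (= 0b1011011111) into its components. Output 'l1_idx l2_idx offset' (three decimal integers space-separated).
vaddr = 735 = 0b1011011111
  top 3 bits -> l1_idx = 5
  next 2 bits -> l2_idx = 2
  bottom 5 bits -> offset = 31

Answer: 5 2 31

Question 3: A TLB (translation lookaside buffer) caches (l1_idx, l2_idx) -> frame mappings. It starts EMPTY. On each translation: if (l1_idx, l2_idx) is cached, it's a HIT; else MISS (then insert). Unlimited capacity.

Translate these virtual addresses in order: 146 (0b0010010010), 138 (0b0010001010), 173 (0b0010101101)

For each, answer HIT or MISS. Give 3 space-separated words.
Answer: MISS HIT MISS

Derivation:
vaddr=146: (1,0) not in TLB -> MISS, insert
vaddr=138: (1,0) in TLB -> HIT
vaddr=173: (1,1) not in TLB -> MISS, insert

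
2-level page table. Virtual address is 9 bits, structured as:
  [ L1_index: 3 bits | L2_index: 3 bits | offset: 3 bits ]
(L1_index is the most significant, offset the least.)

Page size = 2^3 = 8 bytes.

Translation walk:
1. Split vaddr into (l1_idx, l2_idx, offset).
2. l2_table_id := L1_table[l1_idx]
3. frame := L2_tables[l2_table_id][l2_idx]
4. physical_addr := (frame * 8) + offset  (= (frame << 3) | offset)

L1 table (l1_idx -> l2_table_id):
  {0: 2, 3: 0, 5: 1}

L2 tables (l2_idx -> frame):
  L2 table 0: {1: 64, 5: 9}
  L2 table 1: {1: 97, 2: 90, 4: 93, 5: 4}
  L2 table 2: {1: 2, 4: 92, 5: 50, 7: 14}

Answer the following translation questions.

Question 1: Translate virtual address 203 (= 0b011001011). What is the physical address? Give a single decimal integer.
vaddr = 203 = 0b011001011
Split: l1_idx=3, l2_idx=1, offset=3
L1[3] = 0
L2[0][1] = 64
paddr = 64 * 8 + 3 = 515

Answer: 515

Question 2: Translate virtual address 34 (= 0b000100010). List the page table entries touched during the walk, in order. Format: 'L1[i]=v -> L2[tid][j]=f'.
Answer: L1[0]=2 -> L2[2][4]=92

Derivation:
vaddr = 34 = 0b000100010
Split: l1_idx=0, l2_idx=4, offset=2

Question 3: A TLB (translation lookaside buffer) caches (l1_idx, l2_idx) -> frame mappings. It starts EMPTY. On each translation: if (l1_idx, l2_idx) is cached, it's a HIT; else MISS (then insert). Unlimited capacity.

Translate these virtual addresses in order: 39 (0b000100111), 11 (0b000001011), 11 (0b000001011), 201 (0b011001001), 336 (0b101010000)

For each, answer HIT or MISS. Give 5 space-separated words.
Answer: MISS MISS HIT MISS MISS

Derivation:
vaddr=39: (0,4) not in TLB -> MISS, insert
vaddr=11: (0,1) not in TLB -> MISS, insert
vaddr=11: (0,1) in TLB -> HIT
vaddr=201: (3,1) not in TLB -> MISS, insert
vaddr=336: (5,2) not in TLB -> MISS, insert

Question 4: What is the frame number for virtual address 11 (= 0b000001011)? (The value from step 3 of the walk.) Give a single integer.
Answer: 2

Derivation:
vaddr = 11: l1_idx=0, l2_idx=1
L1[0] = 2; L2[2][1] = 2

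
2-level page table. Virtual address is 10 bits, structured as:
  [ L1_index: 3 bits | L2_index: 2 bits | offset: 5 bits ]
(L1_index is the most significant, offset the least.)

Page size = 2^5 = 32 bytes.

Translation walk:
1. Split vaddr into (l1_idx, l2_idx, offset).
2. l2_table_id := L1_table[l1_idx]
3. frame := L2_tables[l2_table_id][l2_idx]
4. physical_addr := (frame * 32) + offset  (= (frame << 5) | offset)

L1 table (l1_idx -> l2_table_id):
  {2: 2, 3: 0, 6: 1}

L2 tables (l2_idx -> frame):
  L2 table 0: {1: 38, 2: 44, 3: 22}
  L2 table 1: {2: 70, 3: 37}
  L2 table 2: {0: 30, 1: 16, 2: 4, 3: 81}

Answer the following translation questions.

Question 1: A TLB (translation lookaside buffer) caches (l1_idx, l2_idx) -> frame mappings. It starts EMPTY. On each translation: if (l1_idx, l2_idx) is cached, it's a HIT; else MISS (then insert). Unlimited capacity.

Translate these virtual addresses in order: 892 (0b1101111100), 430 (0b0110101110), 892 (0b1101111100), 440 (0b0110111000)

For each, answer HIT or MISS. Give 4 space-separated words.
vaddr=892: (6,3) not in TLB -> MISS, insert
vaddr=430: (3,1) not in TLB -> MISS, insert
vaddr=892: (6,3) in TLB -> HIT
vaddr=440: (3,1) in TLB -> HIT

Answer: MISS MISS HIT HIT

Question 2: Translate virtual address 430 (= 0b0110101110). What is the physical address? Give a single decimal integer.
vaddr = 430 = 0b0110101110
Split: l1_idx=3, l2_idx=1, offset=14
L1[3] = 0
L2[0][1] = 38
paddr = 38 * 32 + 14 = 1230

Answer: 1230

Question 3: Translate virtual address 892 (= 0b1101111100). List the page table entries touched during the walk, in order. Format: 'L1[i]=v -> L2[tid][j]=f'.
vaddr = 892 = 0b1101111100
Split: l1_idx=6, l2_idx=3, offset=28

Answer: L1[6]=1 -> L2[1][3]=37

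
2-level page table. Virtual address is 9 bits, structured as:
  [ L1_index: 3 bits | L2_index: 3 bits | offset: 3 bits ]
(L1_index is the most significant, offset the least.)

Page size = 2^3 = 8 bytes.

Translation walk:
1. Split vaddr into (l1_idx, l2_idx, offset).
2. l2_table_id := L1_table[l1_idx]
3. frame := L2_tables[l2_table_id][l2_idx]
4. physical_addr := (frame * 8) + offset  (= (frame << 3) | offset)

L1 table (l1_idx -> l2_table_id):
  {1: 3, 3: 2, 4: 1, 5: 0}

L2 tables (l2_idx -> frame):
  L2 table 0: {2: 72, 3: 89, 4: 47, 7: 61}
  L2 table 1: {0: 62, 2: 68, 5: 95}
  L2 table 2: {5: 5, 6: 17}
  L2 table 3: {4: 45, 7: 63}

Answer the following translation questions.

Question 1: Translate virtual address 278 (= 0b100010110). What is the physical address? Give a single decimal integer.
vaddr = 278 = 0b100010110
Split: l1_idx=4, l2_idx=2, offset=6
L1[4] = 1
L2[1][2] = 68
paddr = 68 * 8 + 6 = 550

Answer: 550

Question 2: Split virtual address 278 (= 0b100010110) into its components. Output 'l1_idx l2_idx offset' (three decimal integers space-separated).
vaddr = 278 = 0b100010110
  top 3 bits -> l1_idx = 4
  next 3 bits -> l2_idx = 2
  bottom 3 bits -> offset = 6

Answer: 4 2 6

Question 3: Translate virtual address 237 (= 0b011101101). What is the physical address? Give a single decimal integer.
Answer: 45

Derivation:
vaddr = 237 = 0b011101101
Split: l1_idx=3, l2_idx=5, offset=5
L1[3] = 2
L2[2][5] = 5
paddr = 5 * 8 + 5 = 45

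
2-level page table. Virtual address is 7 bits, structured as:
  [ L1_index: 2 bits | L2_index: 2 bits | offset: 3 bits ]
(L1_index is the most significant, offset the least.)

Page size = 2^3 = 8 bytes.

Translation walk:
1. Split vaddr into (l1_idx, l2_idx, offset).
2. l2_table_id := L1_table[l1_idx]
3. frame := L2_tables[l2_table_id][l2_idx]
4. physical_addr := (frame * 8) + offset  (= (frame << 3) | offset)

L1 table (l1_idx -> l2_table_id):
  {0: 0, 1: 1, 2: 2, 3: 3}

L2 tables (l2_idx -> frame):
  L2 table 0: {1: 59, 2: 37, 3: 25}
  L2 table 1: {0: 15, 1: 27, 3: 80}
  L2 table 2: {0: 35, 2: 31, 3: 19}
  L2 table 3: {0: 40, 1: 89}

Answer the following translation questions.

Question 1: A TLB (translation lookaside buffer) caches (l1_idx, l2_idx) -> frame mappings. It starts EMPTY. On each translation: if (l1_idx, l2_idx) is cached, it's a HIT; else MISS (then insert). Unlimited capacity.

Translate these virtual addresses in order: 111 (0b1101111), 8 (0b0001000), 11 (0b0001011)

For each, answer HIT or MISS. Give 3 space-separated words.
vaddr=111: (3,1) not in TLB -> MISS, insert
vaddr=8: (0,1) not in TLB -> MISS, insert
vaddr=11: (0,1) in TLB -> HIT

Answer: MISS MISS HIT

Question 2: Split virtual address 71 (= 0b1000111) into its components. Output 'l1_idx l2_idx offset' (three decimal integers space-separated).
Answer: 2 0 7

Derivation:
vaddr = 71 = 0b1000111
  top 2 bits -> l1_idx = 2
  next 2 bits -> l2_idx = 0
  bottom 3 bits -> offset = 7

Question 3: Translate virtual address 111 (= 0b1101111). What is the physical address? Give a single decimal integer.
Answer: 719

Derivation:
vaddr = 111 = 0b1101111
Split: l1_idx=3, l2_idx=1, offset=7
L1[3] = 3
L2[3][1] = 89
paddr = 89 * 8 + 7 = 719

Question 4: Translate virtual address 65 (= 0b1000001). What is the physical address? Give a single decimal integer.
vaddr = 65 = 0b1000001
Split: l1_idx=2, l2_idx=0, offset=1
L1[2] = 2
L2[2][0] = 35
paddr = 35 * 8 + 1 = 281

Answer: 281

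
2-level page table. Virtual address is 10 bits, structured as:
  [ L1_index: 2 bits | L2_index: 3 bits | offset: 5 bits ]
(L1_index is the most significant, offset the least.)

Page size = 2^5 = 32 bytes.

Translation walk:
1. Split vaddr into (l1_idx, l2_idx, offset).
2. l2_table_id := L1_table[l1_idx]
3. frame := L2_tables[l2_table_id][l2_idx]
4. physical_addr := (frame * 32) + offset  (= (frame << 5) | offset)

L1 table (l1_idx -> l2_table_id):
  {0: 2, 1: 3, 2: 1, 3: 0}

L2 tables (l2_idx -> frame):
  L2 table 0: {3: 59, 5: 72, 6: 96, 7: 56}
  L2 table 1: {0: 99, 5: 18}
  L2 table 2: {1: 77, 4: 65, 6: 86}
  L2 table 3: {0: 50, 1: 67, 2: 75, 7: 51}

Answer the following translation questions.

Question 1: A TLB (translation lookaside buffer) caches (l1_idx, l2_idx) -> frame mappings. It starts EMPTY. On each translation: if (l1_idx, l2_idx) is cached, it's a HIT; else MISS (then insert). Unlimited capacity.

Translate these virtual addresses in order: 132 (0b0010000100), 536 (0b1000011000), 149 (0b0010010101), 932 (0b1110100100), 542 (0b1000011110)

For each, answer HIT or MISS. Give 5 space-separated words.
Answer: MISS MISS HIT MISS HIT

Derivation:
vaddr=132: (0,4) not in TLB -> MISS, insert
vaddr=536: (2,0) not in TLB -> MISS, insert
vaddr=149: (0,4) in TLB -> HIT
vaddr=932: (3,5) not in TLB -> MISS, insert
vaddr=542: (2,0) in TLB -> HIT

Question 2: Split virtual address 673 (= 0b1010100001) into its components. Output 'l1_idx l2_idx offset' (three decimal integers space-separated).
vaddr = 673 = 0b1010100001
  top 2 bits -> l1_idx = 2
  next 3 bits -> l2_idx = 5
  bottom 5 bits -> offset = 1

Answer: 2 5 1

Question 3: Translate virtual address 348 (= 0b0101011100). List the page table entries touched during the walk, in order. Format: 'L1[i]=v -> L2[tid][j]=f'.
vaddr = 348 = 0b0101011100
Split: l1_idx=1, l2_idx=2, offset=28

Answer: L1[1]=3 -> L2[3][2]=75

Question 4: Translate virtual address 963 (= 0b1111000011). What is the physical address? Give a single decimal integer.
vaddr = 963 = 0b1111000011
Split: l1_idx=3, l2_idx=6, offset=3
L1[3] = 0
L2[0][6] = 96
paddr = 96 * 32 + 3 = 3075

Answer: 3075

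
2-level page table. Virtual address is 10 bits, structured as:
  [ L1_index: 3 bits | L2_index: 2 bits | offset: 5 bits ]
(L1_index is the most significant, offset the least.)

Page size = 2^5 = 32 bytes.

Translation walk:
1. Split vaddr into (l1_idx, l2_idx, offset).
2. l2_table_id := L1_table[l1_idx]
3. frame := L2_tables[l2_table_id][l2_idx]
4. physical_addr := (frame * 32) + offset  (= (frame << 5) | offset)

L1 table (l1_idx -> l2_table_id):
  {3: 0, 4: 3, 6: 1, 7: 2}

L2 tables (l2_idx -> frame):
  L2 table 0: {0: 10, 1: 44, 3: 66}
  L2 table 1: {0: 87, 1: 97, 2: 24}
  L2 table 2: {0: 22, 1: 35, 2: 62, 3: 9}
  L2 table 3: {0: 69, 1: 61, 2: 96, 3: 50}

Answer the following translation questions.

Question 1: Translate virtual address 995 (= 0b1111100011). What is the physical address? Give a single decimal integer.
Answer: 291

Derivation:
vaddr = 995 = 0b1111100011
Split: l1_idx=7, l2_idx=3, offset=3
L1[7] = 2
L2[2][3] = 9
paddr = 9 * 32 + 3 = 291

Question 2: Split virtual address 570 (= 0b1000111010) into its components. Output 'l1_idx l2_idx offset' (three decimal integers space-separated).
vaddr = 570 = 0b1000111010
  top 3 bits -> l1_idx = 4
  next 2 bits -> l2_idx = 1
  bottom 5 bits -> offset = 26

Answer: 4 1 26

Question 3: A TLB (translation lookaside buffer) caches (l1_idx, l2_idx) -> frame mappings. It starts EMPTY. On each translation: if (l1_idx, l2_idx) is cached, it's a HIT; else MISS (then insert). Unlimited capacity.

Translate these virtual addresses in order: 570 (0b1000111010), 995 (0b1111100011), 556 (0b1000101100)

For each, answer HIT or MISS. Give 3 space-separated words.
vaddr=570: (4,1) not in TLB -> MISS, insert
vaddr=995: (7,3) not in TLB -> MISS, insert
vaddr=556: (4,1) in TLB -> HIT

Answer: MISS MISS HIT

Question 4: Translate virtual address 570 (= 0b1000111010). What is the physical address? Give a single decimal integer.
vaddr = 570 = 0b1000111010
Split: l1_idx=4, l2_idx=1, offset=26
L1[4] = 3
L2[3][1] = 61
paddr = 61 * 32 + 26 = 1978

Answer: 1978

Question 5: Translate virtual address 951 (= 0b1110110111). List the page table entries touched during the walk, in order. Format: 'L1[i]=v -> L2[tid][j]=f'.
vaddr = 951 = 0b1110110111
Split: l1_idx=7, l2_idx=1, offset=23

Answer: L1[7]=2 -> L2[2][1]=35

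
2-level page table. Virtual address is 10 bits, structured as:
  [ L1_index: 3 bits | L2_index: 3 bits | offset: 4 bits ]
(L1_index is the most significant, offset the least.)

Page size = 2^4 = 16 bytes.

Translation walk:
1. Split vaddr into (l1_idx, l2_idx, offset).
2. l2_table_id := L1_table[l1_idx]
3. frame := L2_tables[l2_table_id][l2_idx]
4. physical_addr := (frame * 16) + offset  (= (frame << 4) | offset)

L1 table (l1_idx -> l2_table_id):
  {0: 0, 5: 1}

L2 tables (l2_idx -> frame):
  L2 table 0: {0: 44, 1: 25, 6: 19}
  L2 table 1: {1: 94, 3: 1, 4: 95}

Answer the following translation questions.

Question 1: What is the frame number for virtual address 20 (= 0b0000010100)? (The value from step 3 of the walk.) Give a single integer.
vaddr = 20: l1_idx=0, l2_idx=1
L1[0] = 0; L2[0][1] = 25

Answer: 25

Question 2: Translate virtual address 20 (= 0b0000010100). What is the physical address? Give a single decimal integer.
vaddr = 20 = 0b0000010100
Split: l1_idx=0, l2_idx=1, offset=4
L1[0] = 0
L2[0][1] = 25
paddr = 25 * 16 + 4 = 404

Answer: 404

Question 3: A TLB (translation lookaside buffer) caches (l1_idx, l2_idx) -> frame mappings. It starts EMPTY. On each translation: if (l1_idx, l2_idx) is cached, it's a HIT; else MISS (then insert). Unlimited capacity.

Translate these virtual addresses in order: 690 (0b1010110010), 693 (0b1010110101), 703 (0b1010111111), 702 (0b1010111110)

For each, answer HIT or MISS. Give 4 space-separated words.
vaddr=690: (5,3) not in TLB -> MISS, insert
vaddr=693: (5,3) in TLB -> HIT
vaddr=703: (5,3) in TLB -> HIT
vaddr=702: (5,3) in TLB -> HIT

Answer: MISS HIT HIT HIT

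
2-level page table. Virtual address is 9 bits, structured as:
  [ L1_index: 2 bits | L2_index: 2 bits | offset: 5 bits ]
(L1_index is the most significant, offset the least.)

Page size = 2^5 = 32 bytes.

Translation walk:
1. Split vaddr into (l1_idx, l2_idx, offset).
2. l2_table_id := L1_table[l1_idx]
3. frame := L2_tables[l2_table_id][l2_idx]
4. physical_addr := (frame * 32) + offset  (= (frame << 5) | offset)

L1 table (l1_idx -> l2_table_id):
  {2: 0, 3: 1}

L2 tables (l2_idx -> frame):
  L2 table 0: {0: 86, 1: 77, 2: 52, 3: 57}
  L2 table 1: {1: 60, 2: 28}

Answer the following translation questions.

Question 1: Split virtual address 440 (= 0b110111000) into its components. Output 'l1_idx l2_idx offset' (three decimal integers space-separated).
vaddr = 440 = 0b110111000
  top 2 bits -> l1_idx = 3
  next 2 bits -> l2_idx = 1
  bottom 5 bits -> offset = 24

Answer: 3 1 24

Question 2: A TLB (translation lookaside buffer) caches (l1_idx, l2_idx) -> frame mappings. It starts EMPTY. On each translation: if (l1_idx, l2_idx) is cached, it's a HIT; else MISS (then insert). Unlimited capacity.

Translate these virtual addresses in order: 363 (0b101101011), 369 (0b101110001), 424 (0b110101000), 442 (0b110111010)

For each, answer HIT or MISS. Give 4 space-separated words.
vaddr=363: (2,3) not in TLB -> MISS, insert
vaddr=369: (2,3) in TLB -> HIT
vaddr=424: (3,1) not in TLB -> MISS, insert
vaddr=442: (3,1) in TLB -> HIT

Answer: MISS HIT MISS HIT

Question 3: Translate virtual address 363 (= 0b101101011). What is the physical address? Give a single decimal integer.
vaddr = 363 = 0b101101011
Split: l1_idx=2, l2_idx=3, offset=11
L1[2] = 0
L2[0][3] = 57
paddr = 57 * 32 + 11 = 1835

Answer: 1835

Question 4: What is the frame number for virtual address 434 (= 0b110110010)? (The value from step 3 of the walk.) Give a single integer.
vaddr = 434: l1_idx=3, l2_idx=1
L1[3] = 1; L2[1][1] = 60

Answer: 60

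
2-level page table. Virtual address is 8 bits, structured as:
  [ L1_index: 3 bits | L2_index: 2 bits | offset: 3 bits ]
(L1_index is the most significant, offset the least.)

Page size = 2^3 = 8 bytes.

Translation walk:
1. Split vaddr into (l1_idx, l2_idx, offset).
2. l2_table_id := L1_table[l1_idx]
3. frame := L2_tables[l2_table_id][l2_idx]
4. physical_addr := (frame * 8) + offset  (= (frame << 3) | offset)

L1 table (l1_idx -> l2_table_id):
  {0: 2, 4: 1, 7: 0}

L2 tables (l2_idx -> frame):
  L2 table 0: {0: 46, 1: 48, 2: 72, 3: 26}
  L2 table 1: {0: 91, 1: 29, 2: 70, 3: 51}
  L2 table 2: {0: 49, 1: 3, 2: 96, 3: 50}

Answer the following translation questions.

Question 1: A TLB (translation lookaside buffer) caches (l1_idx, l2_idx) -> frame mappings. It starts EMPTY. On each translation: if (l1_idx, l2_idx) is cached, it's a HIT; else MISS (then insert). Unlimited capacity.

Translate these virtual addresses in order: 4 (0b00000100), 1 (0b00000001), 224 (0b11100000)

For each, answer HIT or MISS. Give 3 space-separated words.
Answer: MISS HIT MISS

Derivation:
vaddr=4: (0,0) not in TLB -> MISS, insert
vaddr=1: (0,0) in TLB -> HIT
vaddr=224: (7,0) not in TLB -> MISS, insert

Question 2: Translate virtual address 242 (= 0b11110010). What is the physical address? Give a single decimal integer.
Answer: 578

Derivation:
vaddr = 242 = 0b11110010
Split: l1_idx=7, l2_idx=2, offset=2
L1[7] = 0
L2[0][2] = 72
paddr = 72 * 8 + 2 = 578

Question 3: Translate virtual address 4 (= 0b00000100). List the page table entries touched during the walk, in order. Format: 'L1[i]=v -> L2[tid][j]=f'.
vaddr = 4 = 0b00000100
Split: l1_idx=0, l2_idx=0, offset=4

Answer: L1[0]=2 -> L2[2][0]=49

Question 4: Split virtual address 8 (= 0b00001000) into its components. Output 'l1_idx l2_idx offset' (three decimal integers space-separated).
vaddr = 8 = 0b00001000
  top 3 bits -> l1_idx = 0
  next 2 bits -> l2_idx = 1
  bottom 3 bits -> offset = 0

Answer: 0 1 0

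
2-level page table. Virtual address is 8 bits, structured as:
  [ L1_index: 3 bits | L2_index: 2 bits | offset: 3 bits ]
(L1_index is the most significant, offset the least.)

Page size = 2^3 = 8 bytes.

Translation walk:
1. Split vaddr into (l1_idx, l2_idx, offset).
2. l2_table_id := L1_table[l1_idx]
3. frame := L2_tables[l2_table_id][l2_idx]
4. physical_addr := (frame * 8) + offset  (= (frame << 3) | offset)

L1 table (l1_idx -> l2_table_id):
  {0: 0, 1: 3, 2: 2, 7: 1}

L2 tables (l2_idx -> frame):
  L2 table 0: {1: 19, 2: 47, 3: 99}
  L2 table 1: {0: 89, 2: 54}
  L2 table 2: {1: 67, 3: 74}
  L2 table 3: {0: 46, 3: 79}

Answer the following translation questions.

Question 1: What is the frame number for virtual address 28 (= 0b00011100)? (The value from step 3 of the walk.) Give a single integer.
Answer: 99

Derivation:
vaddr = 28: l1_idx=0, l2_idx=3
L1[0] = 0; L2[0][3] = 99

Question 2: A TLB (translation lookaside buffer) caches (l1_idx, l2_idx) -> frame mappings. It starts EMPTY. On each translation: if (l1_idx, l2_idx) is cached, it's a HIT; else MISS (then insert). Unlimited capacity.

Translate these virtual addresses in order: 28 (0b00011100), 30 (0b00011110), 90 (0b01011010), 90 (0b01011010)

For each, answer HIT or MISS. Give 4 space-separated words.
Answer: MISS HIT MISS HIT

Derivation:
vaddr=28: (0,3) not in TLB -> MISS, insert
vaddr=30: (0,3) in TLB -> HIT
vaddr=90: (2,3) not in TLB -> MISS, insert
vaddr=90: (2,3) in TLB -> HIT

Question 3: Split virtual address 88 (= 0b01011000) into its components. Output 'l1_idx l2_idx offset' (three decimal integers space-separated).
vaddr = 88 = 0b01011000
  top 3 bits -> l1_idx = 2
  next 2 bits -> l2_idx = 3
  bottom 3 bits -> offset = 0

Answer: 2 3 0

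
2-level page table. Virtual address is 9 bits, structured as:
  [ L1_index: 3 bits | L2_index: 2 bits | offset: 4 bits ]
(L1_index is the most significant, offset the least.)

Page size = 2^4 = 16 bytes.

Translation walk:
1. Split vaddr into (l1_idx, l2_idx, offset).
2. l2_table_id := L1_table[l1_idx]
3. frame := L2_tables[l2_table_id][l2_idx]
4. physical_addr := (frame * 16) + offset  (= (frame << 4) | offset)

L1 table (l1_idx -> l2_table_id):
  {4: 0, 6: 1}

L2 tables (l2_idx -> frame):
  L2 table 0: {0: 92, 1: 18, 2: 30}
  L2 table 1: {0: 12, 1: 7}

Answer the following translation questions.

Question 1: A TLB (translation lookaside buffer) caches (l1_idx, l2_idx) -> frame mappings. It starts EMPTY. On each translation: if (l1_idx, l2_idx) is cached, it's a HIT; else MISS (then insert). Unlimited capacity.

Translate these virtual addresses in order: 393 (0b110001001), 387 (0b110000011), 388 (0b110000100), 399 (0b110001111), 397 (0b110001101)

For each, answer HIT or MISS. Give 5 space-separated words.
Answer: MISS HIT HIT HIT HIT

Derivation:
vaddr=393: (6,0) not in TLB -> MISS, insert
vaddr=387: (6,0) in TLB -> HIT
vaddr=388: (6,0) in TLB -> HIT
vaddr=399: (6,0) in TLB -> HIT
vaddr=397: (6,0) in TLB -> HIT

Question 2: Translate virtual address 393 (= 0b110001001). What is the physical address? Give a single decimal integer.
vaddr = 393 = 0b110001001
Split: l1_idx=6, l2_idx=0, offset=9
L1[6] = 1
L2[1][0] = 12
paddr = 12 * 16 + 9 = 201

Answer: 201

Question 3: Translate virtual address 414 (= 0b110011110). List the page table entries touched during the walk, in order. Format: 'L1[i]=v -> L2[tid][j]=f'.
Answer: L1[6]=1 -> L2[1][1]=7

Derivation:
vaddr = 414 = 0b110011110
Split: l1_idx=6, l2_idx=1, offset=14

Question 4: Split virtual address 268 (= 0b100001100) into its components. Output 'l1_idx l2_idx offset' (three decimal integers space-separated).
Answer: 4 0 12

Derivation:
vaddr = 268 = 0b100001100
  top 3 bits -> l1_idx = 4
  next 2 bits -> l2_idx = 0
  bottom 4 bits -> offset = 12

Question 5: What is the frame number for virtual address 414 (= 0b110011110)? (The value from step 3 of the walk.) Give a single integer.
vaddr = 414: l1_idx=6, l2_idx=1
L1[6] = 1; L2[1][1] = 7

Answer: 7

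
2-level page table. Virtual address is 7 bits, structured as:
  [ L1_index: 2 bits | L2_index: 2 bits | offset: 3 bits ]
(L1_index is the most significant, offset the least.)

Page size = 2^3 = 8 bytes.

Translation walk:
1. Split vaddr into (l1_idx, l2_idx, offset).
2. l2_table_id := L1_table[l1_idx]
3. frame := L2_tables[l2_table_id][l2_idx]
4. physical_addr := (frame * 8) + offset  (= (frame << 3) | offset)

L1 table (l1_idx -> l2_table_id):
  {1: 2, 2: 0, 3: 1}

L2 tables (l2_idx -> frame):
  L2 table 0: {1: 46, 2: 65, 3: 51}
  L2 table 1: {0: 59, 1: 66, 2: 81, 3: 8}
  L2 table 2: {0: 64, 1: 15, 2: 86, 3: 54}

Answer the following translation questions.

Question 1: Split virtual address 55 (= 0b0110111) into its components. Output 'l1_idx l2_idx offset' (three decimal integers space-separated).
vaddr = 55 = 0b0110111
  top 2 bits -> l1_idx = 1
  next 2 bits -> l2_idx = 2
  bottom 3 bits -> offset = 7

Answer: 1 2 7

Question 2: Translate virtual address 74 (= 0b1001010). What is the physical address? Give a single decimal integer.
vaddr = 74 = 0b1001010
Split: l1_idx=2, l2_idx=1, offset=2
L1[2] = 0
L2[0][1] = 46
paddr = 46 * 8 + 2 = 370

Answer: 370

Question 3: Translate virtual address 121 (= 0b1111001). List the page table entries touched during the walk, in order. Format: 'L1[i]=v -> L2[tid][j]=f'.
vaddr = 121 = 0b1111001
Split: l1_idx=3, l2_idx=3, offset=1

Answer: L1[3]=1 -> L2[1][3]=8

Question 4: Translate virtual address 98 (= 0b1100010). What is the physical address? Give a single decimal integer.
vaddr = 98 = 0b1100010
Split: l1_idx=3, l2_idx=0, offset=2
L1[3] = 1
L2[1][0] = 59
paddr = 59 * 8 + 2 = 474

Answer: 474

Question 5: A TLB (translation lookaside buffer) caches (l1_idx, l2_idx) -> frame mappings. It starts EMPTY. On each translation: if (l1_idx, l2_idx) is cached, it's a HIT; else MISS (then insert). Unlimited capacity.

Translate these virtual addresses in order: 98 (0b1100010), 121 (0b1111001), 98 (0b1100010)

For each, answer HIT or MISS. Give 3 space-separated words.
Answer: MISS MISS HIT

Derivation:
vaddr=98: (3,0) not in TLB -> MISS, insert
vaddr=121: (3,3) not in TLB -> MISS, insert
vaddr=98: (3,0) in TLB -> HIT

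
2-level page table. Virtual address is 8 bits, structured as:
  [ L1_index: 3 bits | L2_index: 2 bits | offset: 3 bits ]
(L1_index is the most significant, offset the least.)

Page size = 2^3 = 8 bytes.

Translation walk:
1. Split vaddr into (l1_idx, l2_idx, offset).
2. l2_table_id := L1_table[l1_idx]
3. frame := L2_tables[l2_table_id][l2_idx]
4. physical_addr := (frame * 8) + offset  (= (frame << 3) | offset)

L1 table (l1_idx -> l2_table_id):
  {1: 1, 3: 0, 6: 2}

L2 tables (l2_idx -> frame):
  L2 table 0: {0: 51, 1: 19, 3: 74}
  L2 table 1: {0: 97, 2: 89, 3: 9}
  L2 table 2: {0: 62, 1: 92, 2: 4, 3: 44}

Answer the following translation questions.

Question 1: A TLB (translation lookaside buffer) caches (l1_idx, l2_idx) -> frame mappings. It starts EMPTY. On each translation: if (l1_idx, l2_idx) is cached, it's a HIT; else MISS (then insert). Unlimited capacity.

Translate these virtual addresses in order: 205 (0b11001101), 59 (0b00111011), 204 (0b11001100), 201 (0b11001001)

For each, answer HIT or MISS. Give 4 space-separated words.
Answer: MISS MISS HIT HIT

Derivation:
vaddr=205: (6,1) not in TLB -> MISS, insert
vaddr=59: (1,3) not in TLB -> MISS, insert
vaddr=204: (6,1) in TLB -> HIT
vaddr=201: (6,1) in TLB -> HIT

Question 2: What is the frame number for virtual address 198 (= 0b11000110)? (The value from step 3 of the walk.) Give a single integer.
vaddr = 198: l1_idx=6, l2_idx=0
L1[6] = 2; L2[2][0] = 62

Answer: 62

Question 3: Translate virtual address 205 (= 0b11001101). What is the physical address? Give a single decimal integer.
vaddr = 205 = 0b11001101
Split: l1_idx=6, l2_idx=1, offset=5
L1[6] = 2
L2[2][1] = 92
paddr = 92 * 8 + 5 = 741

Answer: 741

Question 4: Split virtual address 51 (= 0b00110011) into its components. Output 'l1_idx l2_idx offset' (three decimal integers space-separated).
Answer: 1 2 3

Derivation:
vaddr = 51 = 0b00110011
  top 3 bits -> l1_idx = 1
  next 2 bits -> l2_idx = 2
  bottom 3 bits -> offset = 3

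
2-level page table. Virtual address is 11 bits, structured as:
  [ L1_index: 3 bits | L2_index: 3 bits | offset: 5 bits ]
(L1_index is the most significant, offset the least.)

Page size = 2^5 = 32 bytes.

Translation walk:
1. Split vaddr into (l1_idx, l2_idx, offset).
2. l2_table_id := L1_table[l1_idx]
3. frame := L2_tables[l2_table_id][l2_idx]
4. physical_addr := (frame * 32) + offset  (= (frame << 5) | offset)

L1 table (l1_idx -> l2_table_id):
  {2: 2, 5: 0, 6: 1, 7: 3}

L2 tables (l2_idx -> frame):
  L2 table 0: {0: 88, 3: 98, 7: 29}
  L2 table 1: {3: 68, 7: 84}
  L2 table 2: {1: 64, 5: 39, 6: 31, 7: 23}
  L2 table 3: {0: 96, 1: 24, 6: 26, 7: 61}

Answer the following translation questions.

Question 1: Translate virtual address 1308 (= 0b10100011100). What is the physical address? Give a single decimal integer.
vaddr = 1308 = 0b10100011100
Split: l1_idx=5, l2_idx=0, offset=28
L1[5] = 0
L2[0][0] = 88
paddr = 88 * 32 + 28 = 2844

Answer: 2844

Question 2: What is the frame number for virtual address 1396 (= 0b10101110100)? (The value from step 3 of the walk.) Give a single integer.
vaddr = 1396: l1_idx=5, l2_idx=3
L1[5] = 0; L2[0][3] = 98

Answer: 98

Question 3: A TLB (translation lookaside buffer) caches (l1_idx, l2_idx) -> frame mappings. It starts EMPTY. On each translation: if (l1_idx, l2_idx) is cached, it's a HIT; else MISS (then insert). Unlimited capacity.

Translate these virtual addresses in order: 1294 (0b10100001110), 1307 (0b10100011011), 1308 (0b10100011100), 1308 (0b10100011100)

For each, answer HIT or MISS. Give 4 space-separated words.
vaddr=1294: (5,0) not in TLB -> MISS, insert
vaddr=1307: (5,0) in TLB -> HIT
vaddr=1308: (5,0) in TLB -> HIT
vaddr=1308: (5,0) in TLB -> HIT

Answer: MISS HIT HIT HIT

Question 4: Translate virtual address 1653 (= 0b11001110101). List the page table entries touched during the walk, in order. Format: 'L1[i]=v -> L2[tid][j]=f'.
Answer: L1[6]=1 -> L2[1][3]=68

Derivation:
vaddr = 1653 = 0b11001110101
Split: l1_idx=6, l2_idx=3, offset=21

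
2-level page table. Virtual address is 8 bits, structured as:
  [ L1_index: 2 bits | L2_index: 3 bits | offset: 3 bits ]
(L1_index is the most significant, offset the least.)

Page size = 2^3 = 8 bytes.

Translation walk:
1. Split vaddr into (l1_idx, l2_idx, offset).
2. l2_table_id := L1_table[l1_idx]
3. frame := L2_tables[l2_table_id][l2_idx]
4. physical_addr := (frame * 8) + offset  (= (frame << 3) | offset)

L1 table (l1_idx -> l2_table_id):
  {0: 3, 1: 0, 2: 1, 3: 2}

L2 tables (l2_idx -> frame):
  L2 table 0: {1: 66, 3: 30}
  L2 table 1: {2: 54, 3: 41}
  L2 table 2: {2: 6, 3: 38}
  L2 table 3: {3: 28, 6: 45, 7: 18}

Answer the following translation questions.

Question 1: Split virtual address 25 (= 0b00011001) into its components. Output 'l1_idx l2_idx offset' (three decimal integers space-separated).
vaddr = 25 = 0b00011001
  top 2 bits -> l1_idx = 0
  next 3 bits -> l2_idx = 3
  bottom 3 bits -> offset = 1

Answer: 0 3 1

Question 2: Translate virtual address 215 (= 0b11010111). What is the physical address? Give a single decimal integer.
vaddr = 215 = 0b11010111
Split: l1_idx=3, l2_idx=2, offset=7
L1[3] = 2
L2[2][2] = 6
paddr = 6 * 8 + 7 = 55

Answer: 55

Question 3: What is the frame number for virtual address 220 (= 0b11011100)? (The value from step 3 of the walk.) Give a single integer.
vaddr = 220: l1_idx=3, l2_idx=3
L1[3] = 2; L2[2][3] = 38

Answer: 38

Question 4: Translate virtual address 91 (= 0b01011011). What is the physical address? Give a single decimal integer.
vaddr = 91 = 0b01011011
Split: l1_idx=1, l2_idx=3, offset=3
L1[1] = 0
L2[0][3] = 30
paddr = 30 * 8 + 3 = 243

Answer: 243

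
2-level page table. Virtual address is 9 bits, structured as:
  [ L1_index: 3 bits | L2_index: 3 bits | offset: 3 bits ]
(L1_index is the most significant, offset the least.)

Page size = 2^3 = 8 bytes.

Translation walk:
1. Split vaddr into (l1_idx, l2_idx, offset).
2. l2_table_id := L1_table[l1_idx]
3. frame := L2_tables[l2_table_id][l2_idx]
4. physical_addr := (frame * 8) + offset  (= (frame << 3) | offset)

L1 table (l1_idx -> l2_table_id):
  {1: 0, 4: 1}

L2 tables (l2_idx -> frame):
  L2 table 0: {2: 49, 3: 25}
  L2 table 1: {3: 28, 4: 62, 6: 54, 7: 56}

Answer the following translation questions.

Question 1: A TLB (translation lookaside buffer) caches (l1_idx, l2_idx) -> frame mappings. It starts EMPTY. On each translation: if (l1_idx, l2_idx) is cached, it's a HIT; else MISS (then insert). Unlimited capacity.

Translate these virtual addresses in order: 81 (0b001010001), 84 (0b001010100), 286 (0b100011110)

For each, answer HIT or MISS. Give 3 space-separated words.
Answer: MISS HIT MISS

Derivation:
vaddr=81: (1,2) not in TLB -> MISS, insert
vaddr=84: (1,2) in TLB -> HIT
vaddr=286: (4,3) not in TLB -> MISS, insert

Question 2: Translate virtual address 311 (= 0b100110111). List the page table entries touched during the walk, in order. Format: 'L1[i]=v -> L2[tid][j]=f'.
Answer: L1[4]=1 -> L2[1][6]=54

Derivation:
vaddr = 311 = 0b100110111
Split: l1_idx=4, l2_idx=6, offset=7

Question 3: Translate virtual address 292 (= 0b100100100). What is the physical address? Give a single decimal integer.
vaddr = 292 = 0b100100100
Split: l1_idx=4, l2_idx=4, offset=4
L1[4] = 1
L2[1][4] = 62
paddr = 62 * 8 + 4 = 500

Answer: 500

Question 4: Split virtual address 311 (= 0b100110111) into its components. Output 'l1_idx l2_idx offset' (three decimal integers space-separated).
vaddr = 311 = 0b100110111
  top 3 bits -> l1_idx = 4
  next 3 bits -> l2_idx = 6
  bottom 3 bits -> offset = 7

Answer: 4 6 7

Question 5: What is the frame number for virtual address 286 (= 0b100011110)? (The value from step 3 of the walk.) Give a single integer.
vaddr = 286: l1_idx=4, l2_idx=3
L1[4] = 1; L2[1][3] = 28

Answer: 28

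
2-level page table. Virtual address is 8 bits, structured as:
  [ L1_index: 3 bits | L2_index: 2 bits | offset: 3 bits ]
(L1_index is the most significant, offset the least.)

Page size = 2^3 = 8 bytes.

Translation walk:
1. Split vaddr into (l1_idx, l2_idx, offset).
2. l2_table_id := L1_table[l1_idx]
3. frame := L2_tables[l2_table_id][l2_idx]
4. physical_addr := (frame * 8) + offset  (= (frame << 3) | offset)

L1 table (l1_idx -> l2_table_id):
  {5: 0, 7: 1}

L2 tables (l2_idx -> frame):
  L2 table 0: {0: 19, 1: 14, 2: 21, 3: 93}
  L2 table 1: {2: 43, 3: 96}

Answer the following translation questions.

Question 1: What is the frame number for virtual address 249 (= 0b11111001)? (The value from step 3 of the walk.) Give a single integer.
vaddr = 249: l1_idx=7, l2_idx=3
L1[7] = 1; L2[1][3] = 96

Answer: 96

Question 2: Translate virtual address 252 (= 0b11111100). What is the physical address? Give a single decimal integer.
vaddr = 252 = 0b11111100
Split: l1_idx=7, l2_idx=3, offset=4
L1[7] = 1
L2[1][3] = 96
paddr = 96 * 8 + 4 = 772

Answer: 772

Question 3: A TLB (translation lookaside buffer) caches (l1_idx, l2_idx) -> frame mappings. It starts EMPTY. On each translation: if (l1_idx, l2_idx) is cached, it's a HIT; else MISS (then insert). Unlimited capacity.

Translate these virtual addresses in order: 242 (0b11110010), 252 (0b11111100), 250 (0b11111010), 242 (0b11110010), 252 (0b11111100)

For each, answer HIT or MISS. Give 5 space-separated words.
Answer: MISS MISS HIT HIT HIT

Derivation:
vaddr=242: (7,2) not in TLB -> MISS, insert
vaddr=252: (7,3) not in TLB -> MISS, insert
vaddr=250: (7,3) in TLB -> HIT
vaddr=242: (7,2) in TLB -> HIT
vaddr=252: (7,3) in TLB -> HIT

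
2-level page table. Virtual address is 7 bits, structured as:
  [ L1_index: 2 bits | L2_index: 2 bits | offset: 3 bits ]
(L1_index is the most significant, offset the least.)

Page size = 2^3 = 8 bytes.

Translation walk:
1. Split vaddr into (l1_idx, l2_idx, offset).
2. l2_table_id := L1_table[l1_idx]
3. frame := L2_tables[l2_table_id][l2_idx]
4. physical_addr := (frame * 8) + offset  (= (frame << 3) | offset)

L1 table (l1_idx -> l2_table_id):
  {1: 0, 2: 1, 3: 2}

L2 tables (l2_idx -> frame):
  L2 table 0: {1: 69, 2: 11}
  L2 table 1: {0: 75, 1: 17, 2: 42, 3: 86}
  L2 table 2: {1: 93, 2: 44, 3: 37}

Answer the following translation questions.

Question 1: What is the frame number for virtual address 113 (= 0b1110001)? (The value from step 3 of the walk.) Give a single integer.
vaddr = 113: l1_idx=3, l2_idx=2
L1[3] = 2; L2[2][2] = 44

Answer: 44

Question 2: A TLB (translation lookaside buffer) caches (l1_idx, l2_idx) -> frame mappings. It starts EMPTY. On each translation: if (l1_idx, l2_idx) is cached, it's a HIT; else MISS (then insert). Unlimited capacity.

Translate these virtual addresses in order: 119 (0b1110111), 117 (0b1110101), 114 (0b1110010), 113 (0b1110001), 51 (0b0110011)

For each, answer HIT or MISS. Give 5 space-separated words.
vaddr=119: (3,2) not in TLB -> MISS, insert
vaddr=117: (3,2) in TLB -> HIT
vaddr=114: (3,2) in TLB -> HIT
vaddr=113: (3,2) in TLB -> HIT
vaddr=51: (1,2) not in TLB -> MISS, insert

Answer: MISS HIT HIT HIT MISS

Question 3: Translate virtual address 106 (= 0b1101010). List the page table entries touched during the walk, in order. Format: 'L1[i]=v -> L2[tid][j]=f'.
Answer: L1[3]=2 -> L2[2][1]=93

Derivation:
vaddr = 106 = 0b1101010
Split: l1_idx=3, l2_idx=1, offset=2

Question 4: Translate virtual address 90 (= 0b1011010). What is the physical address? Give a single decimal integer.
vaddr = 90 = 0b1011010
Split: l1_idx=2, l2_idx=3, offset=2
L1[2] = 1
L2[1][3] = 86
paddr = 86 * 8 + 2 = 690

Answer: 690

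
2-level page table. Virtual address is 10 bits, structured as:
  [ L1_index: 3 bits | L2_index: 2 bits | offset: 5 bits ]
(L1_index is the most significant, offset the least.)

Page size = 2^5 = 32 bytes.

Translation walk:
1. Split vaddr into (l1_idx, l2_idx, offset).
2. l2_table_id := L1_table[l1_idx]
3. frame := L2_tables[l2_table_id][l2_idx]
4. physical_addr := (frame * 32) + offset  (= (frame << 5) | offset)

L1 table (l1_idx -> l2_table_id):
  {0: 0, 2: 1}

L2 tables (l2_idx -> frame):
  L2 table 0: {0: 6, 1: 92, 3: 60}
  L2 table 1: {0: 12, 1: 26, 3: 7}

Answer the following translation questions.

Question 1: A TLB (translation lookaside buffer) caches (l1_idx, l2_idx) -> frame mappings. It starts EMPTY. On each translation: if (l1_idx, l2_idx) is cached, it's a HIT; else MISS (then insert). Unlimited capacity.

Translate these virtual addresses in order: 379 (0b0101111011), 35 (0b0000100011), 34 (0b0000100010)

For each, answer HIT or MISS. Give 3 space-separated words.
Answer: MISS MISS HIT

Derivation:
vaddr=379: (2,3) not in TLB -> MISS, insert
vaddr=35: (0,1) not in TLB -> MISS, insert
vaddr=34: (0,1) in TLB -> HIT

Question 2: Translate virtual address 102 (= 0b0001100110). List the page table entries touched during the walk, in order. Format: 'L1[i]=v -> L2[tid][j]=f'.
Answer: L1[0]=0 -> L2[0][3]=60

Derivation:
vaddr = 102 = 0b0001100110
Split: l1_idx=0, l2_idx=3, offset=6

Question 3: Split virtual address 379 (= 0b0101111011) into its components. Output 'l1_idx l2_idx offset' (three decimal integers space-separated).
Answer: 2 3 27

Derivation:
vaddr = 379 = 0b0101111011
  top 3 bits -> l1_idx = 2
  next 2 bits -> l2_idx = 3
  bottom 5 bits -> offset = 27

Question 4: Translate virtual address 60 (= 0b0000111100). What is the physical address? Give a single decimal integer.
Answer: 2972

Derivation:
vaddr = 60 = 0b0000111100
Split: l1_idx=0, l2_idx=1, offset=28
L1[0] = 0
L2[0][1] = 92
paddr = 92 * 32 + 28 = 2972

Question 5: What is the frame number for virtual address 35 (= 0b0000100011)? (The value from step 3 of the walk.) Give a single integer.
Answer: 92

Derivation:
vaddr = 35: l1_idx=0, l2_idx=1
L1[0] = 0; L2[0][1] = 92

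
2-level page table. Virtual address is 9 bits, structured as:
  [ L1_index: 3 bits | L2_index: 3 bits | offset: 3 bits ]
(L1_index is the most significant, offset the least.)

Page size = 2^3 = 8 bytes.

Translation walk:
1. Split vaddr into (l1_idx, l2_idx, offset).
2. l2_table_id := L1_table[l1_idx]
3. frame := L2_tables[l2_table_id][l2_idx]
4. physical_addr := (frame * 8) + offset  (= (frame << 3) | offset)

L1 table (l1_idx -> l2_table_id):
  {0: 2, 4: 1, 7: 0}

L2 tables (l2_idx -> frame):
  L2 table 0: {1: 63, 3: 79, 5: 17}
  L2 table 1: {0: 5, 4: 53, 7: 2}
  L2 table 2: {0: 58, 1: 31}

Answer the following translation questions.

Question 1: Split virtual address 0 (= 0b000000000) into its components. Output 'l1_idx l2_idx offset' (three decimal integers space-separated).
vaddr = 0 = 0b000000000
  top 3 bits -> l1_idx = 0
  next 3 bits -> l2_idx = 0
  bottom 3 bits -> offset = 0

Answer: 0 0 0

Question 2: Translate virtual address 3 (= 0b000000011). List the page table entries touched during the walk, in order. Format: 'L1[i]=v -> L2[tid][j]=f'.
vaddr = 3 = 0b000000011
Split: l1_idx=0, l2_idx=0, offset=3

Answer: L1[0]=2 -> L2[2][0]=58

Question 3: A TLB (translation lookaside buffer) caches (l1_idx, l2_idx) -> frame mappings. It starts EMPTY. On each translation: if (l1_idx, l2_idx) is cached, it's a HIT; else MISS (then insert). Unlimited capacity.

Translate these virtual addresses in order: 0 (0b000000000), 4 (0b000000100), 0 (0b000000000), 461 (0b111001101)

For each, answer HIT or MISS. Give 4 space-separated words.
vaddr=0: (0,0) not in TLB -> MISS, insert
vaddr=4: (0,0) in TLB -> HIT
vaddr=0: (0,0) in TLB -> HIT
vaddr=461: (7,1) not in TLB -> MISS, insert

Answer: MISS HIT HIT MISS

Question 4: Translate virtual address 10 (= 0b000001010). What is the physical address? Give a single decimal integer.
vaddr = 10 = 0b000001010
Split: l1_idx=0, l2_idx=1, offset=2
L1[0] = 2
L2[2][1] = 31
paddr = 31 * 8 + 2 = 250

Answer: 250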